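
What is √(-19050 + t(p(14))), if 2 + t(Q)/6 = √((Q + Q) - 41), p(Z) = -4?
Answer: √(-19062 + 42*I) ≈ 0.152 + 138.07*I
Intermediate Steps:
t(Q) = -12 + 6*√(-41 + 2*Q) (t(Q) = -12 + 6*√((Q + Q) - 41) = -12 + 6*√(2*Q - 41) = -12 + 6*√(-41 + 2*Q))
√(-19050 + t(p(14))) = √(-19050 + (-12 + 6*√(-41 + 2*(-4)))) = √(-19050 + (-12 + 6*√(-41 - 8))) = √(-19050 + (-12 + 6*√(-49))) = √(-19050 + (-12 + 6*(7*I))) = √(-19050 + (-12 + 42*I)) = √(-19062 + 42*I)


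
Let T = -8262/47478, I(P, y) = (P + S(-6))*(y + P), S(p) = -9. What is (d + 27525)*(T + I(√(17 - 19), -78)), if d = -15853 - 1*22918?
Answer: -62277232858/7913 + 978402*I*√2 ≈ -7.8702e+6 + 1.3837e+6*I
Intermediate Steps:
d = -38771 (d = -15853 - 22918 = -38771)
I(P, y) = (-9 + P)*(P + y) (I(P, y) = (P - 9)*(y + P) = (-9 + P)*(P + y))
T = -1377/7913 (T = -8262*1/47478 = -1377/7913 ≈ -0.17402)
(d + 27525)*(T + I(√(17 - 19), -78)) = (-38771 + 27525)*(-1377/7913 + ((√(17 - 19))² - 9*√(17 - 19) - 9*(-78) + √(17 - 19)*(-78))) = -11246*(-1377/7913 + ((√(-2))² - 9*I*√2 + 702 + √(-2)*(-78))) = -11246*(-1377/7913 + ((I*√2)² - 9*I*√2 + 702 + (I*√2)*(-78))) = -11246*(-1377/7913 + (-2 - 9*I*√2 + 702 - 78*I*√2)) = -11246*(-1377/7913 + (700 - 87*I*√2)) = -11246*(5537723/7913 - 87*I*√2) = -62277232858/7913 + 978402*I*√2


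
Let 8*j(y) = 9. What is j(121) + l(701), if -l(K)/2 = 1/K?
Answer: 6293/5608 ≈ 1.1221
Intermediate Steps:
j(y) = 9/8 (j(y) = (1/8)*9 = 9/8)
l(K) = -2/K
j(121) + l(701) = 9/8 - 2/701 = 6293/5608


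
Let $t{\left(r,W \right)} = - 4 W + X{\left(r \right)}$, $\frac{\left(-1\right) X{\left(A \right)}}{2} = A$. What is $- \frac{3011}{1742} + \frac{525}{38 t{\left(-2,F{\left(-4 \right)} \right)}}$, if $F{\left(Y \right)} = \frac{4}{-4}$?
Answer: $- \frac{397}{264784} \approx -0.0014993$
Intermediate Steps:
$X{\left(A \right)} = - 2 A$
$F{\left(Y \right)} = -1$ ($F{\left(Y \right)} = 4 \left(- \frac{1}{4}\right) = -1$)
$t{\left(r,W \right)} = - 4 W - 2 r$
$- \frac{3011}{1742} + \frac{525}{38 t{\left(-2,F{\left(-4 \right)} \right)}} = - \frac{3011}{1742} + \frac{525}{38 \left(\left(-4\right) \left(-1\right) - -4\right)} = \left(-3011\right) \frac{1}{1742} + \frac{525}{38 \left(4 + 4\right)} = - \frac{3011}{1742} + \frac{525}{38 \cdot 8} = - \frac{3011}{1742} + \frac{525}{304} = - \frac{397}{264784}$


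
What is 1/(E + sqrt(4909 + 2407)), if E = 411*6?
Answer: 1233/3036920 - sqrt(1829)/3036920 ≈ 0.00039192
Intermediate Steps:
E = 2466
1/(E + sqrt(4909 + 2407)) = 1/(2466 + sqrt(4909 + 2407)) = 1/(2466 + sqrt(7316)) = 1/(2466 + 2*sqrt(1829))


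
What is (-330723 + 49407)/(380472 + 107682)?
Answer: -46886/81359 ≈ -0.57629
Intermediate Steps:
(-330723 + 49407)/(380472 + 107682) = -281316/488154 = -281316*1/488154 = -46886/81359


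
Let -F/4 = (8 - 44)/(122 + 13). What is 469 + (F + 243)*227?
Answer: 838082/15 ≈ 55872.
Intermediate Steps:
F = 16/15 (F = -4*(8 - 44)/(122 + 13) = -(-144)/135 = -4*(-4/15) = 16/15 ≈ 1.0667)
469 + (F + 243)*227 = 469 + (16/15 + 243)*227 = 469 + (3661/15)*227 = 469 + 831047/15 = 838082/15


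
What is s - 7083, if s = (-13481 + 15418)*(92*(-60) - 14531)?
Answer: -38845870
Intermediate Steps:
s = -38838787 (s = 1937*(-5520 - 14531) = 1937*(-20051) = -38838787)
s - 7083 = -38838787 - 7083 = -38845870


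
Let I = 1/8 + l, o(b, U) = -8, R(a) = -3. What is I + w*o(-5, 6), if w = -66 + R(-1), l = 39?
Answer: 4729/8 ≈ 591.13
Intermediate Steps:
w = -69 (w = -66 - 3 = -69)
I = 313/8 (I = 1/8 + 39 = 313/8 ≈ 39.125)
I + w*o(-5, 6) = 313/8 - 69*(-8) = 313/8 + 552 = 4729/8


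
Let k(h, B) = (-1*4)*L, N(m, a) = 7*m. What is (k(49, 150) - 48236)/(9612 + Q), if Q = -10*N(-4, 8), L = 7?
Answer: -12066/2473 ≈ -4.8791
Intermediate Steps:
Q = 280 (Q = -70*(-4) = -10*(-28) = 280)
k(h, B) = -28 (k(h, B) = -1*4*7 = -4*7 = -28)
(k(49, 150) - 48236)/(9612 + Q) = (-28 - 48236)/(9612 + 280) = -48264/9892 = -48264*1/9892 = -12066/2473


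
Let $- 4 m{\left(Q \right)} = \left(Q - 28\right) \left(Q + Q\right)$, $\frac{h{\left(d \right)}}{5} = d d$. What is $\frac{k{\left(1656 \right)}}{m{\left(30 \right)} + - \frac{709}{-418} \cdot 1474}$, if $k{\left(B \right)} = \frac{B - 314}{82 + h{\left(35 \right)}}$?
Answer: $\frac{25498}{291313131} \approx 8.7528 \cdot 10^{-5}$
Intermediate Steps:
$h{\left(d \right)} = 5 d^{2}$ ($h{\left(d \right)} = 5 d d = 5 d^{2}$)
$m{\left(Q \right)} = - \frac{Q \left(-28 + Q\right)}{2}$ ($m{\left(Q \right)} = - \frac{\left(Q - 28\right) \left(Q + Q\right)}{4} = - \frac{\left(-28 + Q\right) 2 Q}{4} = - \frac{2 Q \left(-28 + Q\right)}{4} = - \frac{Q \left(-28 + Q\right)}{2}$)
$k{\left(B \right)} = - \frac{314}{6207} + \frac{B}{6207}$ ($k{\left(B \right)} = \frac{B - 314}{82 + 5 \cdot 35^{2}} = \frac{-314 + B}{82 + 5 \cdot 1225} = \frac{-314 + B}{82 + 6125} = \frac{-314 + B}{6207} = \left(-314 + B\right) \frac{1}{6207} = - \frac{314}{6207} + \frac{B}{6207}$)
$\frac{k{\left(1656 \right)}}{m{\left(30 \right)} + - \frac{709}{-418} \cdot 1474} = \frac{- \frac{314}{6207} + \frac{1}{6207} \cdot 1656}{\frac{1}{2} \cdot 30 \left(28 - 30\right) + - \frac{709}{-418} \cdot 1474} = \frac{- \frac{314}{6207} + \frac{552}{2069}}{\frac{1}{2} \cdot 30 \left(28 - 30\right) + \left(-709\right) \left(- \frac{1}{418}\right) 1474} = \frac{1342}{6207 \left(\frac{1}{2} \cdot 30 \left(-2\right) + \frac{709}{418} \cdot 1474\right)} = \frac{1342}{6207 \left(-30 + \frac{47503}{19}\right)} = \frac{1342}{6207 \cdot \frac{46933}{19}} = \frac{1342}{6207} \cdot \frac{19}{46933} = \frac{25498}{291313131}$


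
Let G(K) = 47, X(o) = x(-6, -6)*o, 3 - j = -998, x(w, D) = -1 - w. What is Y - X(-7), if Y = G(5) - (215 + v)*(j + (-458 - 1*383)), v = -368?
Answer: 24562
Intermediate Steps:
j = 1001 (j = 3 - 1*(-998) = 3 + 998 = 1001)
X(o) = 5*o (X(o) = (-1 - 1*(-6))*o = (-1 + 6)*o = 5*o)
Y = 24527 (Y = 47 - (215 - 368)*(1001 + (-458 - 1*383)) = 47 - (-153)*(1001 + (-458 - 383)) = 47 - (-153)*(1001 - 841) = 47 - (-153)*160 = 47 - 1*(-24480) = 47 + 24480 = 24527)
Y - X(-7) = 24527 - 5*(-7) = 24527 - 1*(-35) = 24527 + 35 = 24562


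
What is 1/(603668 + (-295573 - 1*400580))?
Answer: -1/92485 ≈ -1.0813e-5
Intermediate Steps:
1/(603668 + (-295573 - 1*400580)) = 1/(603668 + (-295573 - 400580)) = 1/(603668 - 696153) = 1/(-92485) = -1/92485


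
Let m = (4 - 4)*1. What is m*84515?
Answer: 0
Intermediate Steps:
m = 0 (m = 0*1 = 0)
m*84515 = 0*84515 = 0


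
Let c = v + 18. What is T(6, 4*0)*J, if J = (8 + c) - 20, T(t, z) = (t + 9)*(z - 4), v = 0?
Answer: -360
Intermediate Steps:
c = 18 (c = 0 + 18 = 18)
T(t, z) = (-4 + z)*(9 + t) (T(t, z) = (9 + t)*(-4 + z) = (-4 + z)*(9 + t))
J = 6 (J = (8 + 18) - 20 = 26 - 20 = 6)
T(6, 4*0)*J = (-36 - 4*6 + 9*(4*0) + 6*(4*0))*6 = (-36 - 24 + 9*0 + 6*0)*6 = (-36 - 24 + 0 + 0)*6 = -60*6 = -360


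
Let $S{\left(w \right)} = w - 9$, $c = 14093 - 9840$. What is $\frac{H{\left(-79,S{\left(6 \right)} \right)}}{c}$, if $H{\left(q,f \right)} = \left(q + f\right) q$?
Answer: $\frac{6478}{4253} \approx 1.5232$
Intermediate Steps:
$c = 4253$ ($c = 14093 - 9840 = 4253$)
$S{\left(w \right)} = -9 + w$ ($S{\left(w \right)} = w - 9 = -9 + w$)
$H{\left(q,f \right)} = q \left(f + q\right)$ ($H{\left(q,f \right)} = \left(f + q\right) q = q \left(f + q\right)$)
$\frac{H{\left(-79,S{\left(6 \right)} \right)}}{c} = \frac{\left(-79\right) \left(\left(-9 + 6\right) - 79\right)}{4253} = - 79 \left(-3 - 79\right) \frac{1}{4253} = \left(-79\right) \left(-82\right) \frac{1}{4253} = 6478 \cdot \frac{1}{4253} = \frac{6478}{4253}$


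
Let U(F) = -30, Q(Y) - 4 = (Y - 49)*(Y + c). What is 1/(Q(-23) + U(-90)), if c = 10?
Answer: 1/910 ≈ 0.0010989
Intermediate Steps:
Q(Y) = 4 + (-49 + Y)*(10 + Y) (Q(Y) = 4 + (Y - 49)*(Y + 10) = 4 + (-49 + Y)*(10 + Y))
1/(Q(-23) + U(-90)) = 1/((-486 + (-23)² - 39*(-23)) - 30) = 1/((-486 + 529 + 897) - 30) = 1/(940 - 30) = 1/910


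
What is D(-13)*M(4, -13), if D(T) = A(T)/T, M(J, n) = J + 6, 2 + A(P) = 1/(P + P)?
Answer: 265/169 ≈ 1.5680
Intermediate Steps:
A(P) = -2 + 1/(2*P) (A(P) = -2 + 1/(P + P) = -2 + 1/(2*P))
M(J, n) = 6 + J
D(T) = (-2 + 1/(2*T))/T
D(-13)*M(4, -13) = ((½)*(1 - 4*(-13))/(-13)²)*(6 + 4) = ((½)*(1/169)*(1 + 52))*10 = ((½)*(1/169)*53)*10 = (53/338)*10 = 265/169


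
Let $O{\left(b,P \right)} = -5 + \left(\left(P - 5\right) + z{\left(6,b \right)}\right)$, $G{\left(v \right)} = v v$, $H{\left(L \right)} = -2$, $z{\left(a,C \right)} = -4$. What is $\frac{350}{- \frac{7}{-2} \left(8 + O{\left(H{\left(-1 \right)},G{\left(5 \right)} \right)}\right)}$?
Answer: $\frac{100}{19} \approx 5.2632$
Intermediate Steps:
$G{\left(v \right)} = v^{2}$
$O{\left(b,P \right)} = -14 + P$ ($O{\left(b,P \right)} = -5 + \left(\left(P - 5\right) - 4\right) = -5 + \left(\left(-5 + P\right) - 4\right) = -5 + \left(-9 + P\right) = -14 + P$)
$\frac{350}{- \frac{7}{-2} \left(8 + O{\left(H{\left(-1 \right)},G{\left(5 \right)} \right)}\right)} = \frac{350}{- \frac{7}{-2} \left(8 - \left(14 - 5^{2}\right)\right)} = \frac{350}{\left(-7\right) \left(- \frac{1}{2}\right) \left(8 + \left(-14 + 25\right)\right)} = \frac{350}{\frac{7}{2} \left(8 + 11\right)} = \frac{350}{\frac{7}{2} \cdot 19} = \frac{350}{\frac{133}{2}} = 350 \cdot \frac{2}{133} = \frac{100}{19}$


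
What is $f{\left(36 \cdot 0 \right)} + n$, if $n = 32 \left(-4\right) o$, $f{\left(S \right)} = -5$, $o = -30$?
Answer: $3835$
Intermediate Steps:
$n = 3840$ ($n = 32 \left(-4\right) \left(-30\right) = \left(-128\right) \left(-30\right) = 3840$)
$f{\left(36 \cdot 0 \right)} + n = -5 + 3840 = 3835$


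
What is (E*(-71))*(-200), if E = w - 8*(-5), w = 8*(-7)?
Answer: -227200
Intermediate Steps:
w = -56
E = -16 (E = -56 - 8*(-5) = -56 - 1*(-40) = -56 + 40 = -16)
(E*(-71))*(-200) = -16*(-71)*(-200) = 1136*(-200) = -227200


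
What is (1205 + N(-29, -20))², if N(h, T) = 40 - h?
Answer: 1623076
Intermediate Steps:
(1205 + N(-29, -20))² = (1205 + (40 - 1*(-29)))² = (1205 + (40 + 29))² = (1205 + 69)² = 1274² = 1623076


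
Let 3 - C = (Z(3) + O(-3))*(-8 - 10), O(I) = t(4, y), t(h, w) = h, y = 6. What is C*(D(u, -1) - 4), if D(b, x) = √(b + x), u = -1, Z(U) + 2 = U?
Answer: -372 + 93*I*√2 ≈ -372.0 + 131.52*I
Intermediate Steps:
Z(U) = -2 + U
O(I) = 4
C = 93 (C = 3 - ((-2 + 3) + 4)*(-8 - 10) = 3 - (1 + 4)*(-18) = 3 - 5*(-18) = 3 - 1*(-90) = 3 + 90 = 93)
C*(D(u, -1) - 4) = 93*(√(-1 - 1) - 4) = 93*(√(-2) - 4) = 93*(I*√2 - 4) = 93*(-4 + I*√2) = -372 + 93*I*√2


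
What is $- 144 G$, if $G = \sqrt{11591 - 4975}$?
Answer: $- 288 \sqrt{1654} \approx -11713.0$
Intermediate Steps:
$G = 2 \sqrt{1654}$ ($G = \sqrt{6616} = 2 \sqrt{1654} \approx 81.339$)
$- 144 G = - 144 \cdot 2 \sqrt{1654} = - 288 \sqrt{1654}$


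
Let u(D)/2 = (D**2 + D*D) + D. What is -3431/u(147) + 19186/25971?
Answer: 524965093/750821610 ≈ 0.69919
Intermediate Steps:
u(D) = 2*D + 4*D**2 (u(D) = 2*((D**2 + D*D) + D) = 2*((D**2 + D**2) + D) = 2*(2*D**2 + D) = 2*(D + 2*D**2) = 2*D + 4*D**2)
-3431/u(147) + 19186/25971 = -3431*1/(294*(1 + 2*147)) + 19186/25971 = -3431*1/(294*(1 + 294)) + 19186*(1/25971) = -3431/(2*147*295) + 19186/25971 = -3431/86730 + 19186/25971 = 524965093/750821610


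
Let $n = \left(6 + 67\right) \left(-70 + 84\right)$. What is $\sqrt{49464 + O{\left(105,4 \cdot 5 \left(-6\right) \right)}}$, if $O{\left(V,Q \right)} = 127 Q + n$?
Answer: $\sqrt{35246} \approx 187.74$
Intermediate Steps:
$n = 1022$ ($n = 73 \cdot 14 = 1022$)
$O{\left(V,Q \right)} = 1022 + 127 Q$ ($O{\left(V,Q \right)} = 127 Q + 1022 = 1022 + 127 Q$)
$\sqrt{49464 + O{\left(105,4 \cdot 5 \left(-6\right) \right)}} = \sqrt{49464 + \left(1022 + 127 \cdot 4 \cdot 5 \left(-6\right)\right)} = \sqrt{49464 + \left(1022 + 127 \cdot 20 \left(-6\right)\right)} = \sqrt{49464 + \left(1022 + 127 \left(-120\right)\right)} = \sqrt{49464 + \left(1022 - 15240\right)} = \sqrt{49464 - 14218} = \sqrt{35246}$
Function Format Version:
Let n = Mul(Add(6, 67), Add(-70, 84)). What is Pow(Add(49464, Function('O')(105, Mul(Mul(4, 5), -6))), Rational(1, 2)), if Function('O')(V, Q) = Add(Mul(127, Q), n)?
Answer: Pow(35246, Rational(1, 2)) ≈ 187.74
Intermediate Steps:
n = 1022 (n = Mul(73, 14) = 1022)
Function('O')(V, Q) = Add(1022, Mul(127, Q)) (Function('O')(V, Q) = Add(Mul(127, Q), 1022) = Add(1022, Mul(127, Q)))
Pow(Add(49464, Function('O')(105, Mul(Mul(4, 5), -6))), Rational(1, 2)) = Pow(Add(49464, Add(1022, Mul(127, Mul(Mul(4, 5), -6)))), Rational(1, 2)) = Pow(Add(49464, Add(1022, Mul(127, Mul(20, -6)))), Rational(1, 2)) = Pow(Add(49464, Add(1022, Mul(127, -120))), Rational(1, 2)) = Pow(Add(49464, Add(1022, -15240)), Rational(1, 2)) = Pow(Add(49464, -14218), Rational(1, 2)) = Pow(35246, Rational(1, 2))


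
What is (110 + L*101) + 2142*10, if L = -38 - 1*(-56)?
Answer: 23348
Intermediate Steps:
L = 18 (L = -38 + 56 = 18)
(110 + L*101) + 2142*10 = (110 + 18*101) + 2142*10 = (110 + 1818) + 21420 = 1928 + 21420 = 23348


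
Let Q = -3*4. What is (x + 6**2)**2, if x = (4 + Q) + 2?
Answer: 900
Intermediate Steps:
Q = -12
x = -6 (x = (4 - 12) + 2 = -8 + 2 = -6)
(x + 6**2)**2 = (-6 + 6**2)**2 = (-6 + 36)**2 = 30**2 = 900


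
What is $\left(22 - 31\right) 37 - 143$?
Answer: $-476$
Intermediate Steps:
$\left(22 - 31\right) 37 - 143 = \left(-9\right) 37 - 143 = -333 - 143 = -476$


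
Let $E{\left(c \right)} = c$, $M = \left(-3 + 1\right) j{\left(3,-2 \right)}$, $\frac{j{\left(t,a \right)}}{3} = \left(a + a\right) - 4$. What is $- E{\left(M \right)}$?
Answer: $-48$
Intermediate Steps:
$j{\left(t,a \right)} = -12 + 6 a$ ($j{\left(t,a \right)} = 3 \left(\left(a + a\right) - 4\right) = 3 \left(2 a - 4\right) = 3 \left(-4 + 2 a\right) = -12 + 6 a$)
$M = 48$ ($M = \left(-3 + 1\right) \left(-12 + 6 \left(-2\right)\right) = - 2 \left(-12 - 12\right) = \left(-2\right) \left(-24\right) = 48$)
$- E{\left(M \right)} = \left(-1\right) 48 = -48$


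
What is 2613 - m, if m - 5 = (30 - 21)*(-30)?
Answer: 2878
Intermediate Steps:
m = -265 (m = 5 + (30 - 21)*(-30) = 5 + 9*(-30) = 5 - 270 = -265)
2613 - m = 2613 - 1*(-265) = 2613 + 265 = 2878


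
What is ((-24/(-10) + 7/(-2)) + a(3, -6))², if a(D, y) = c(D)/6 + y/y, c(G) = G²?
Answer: 49/25 ≈ 1.9600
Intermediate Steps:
a(D, y) = 1 + D²/6 (a(D, y) = D²/6 + y/y = D²*(⅙) + 1 = D²/6 + 1 = 1 + D²/6)
((-24/(-10) + 7/(-2)) + a(3, -6))² = ((-24/(-10) + 7/(-2)) + (1 + (⅙)*3²))² = ((-24*(-⅒) + 7*(-½)) + (1 + (⅙)*9))² = ((12/5 - 7/2) + (1 + 3/2))² = (-11/10 + 5/2)² = (7/5)² = 49/25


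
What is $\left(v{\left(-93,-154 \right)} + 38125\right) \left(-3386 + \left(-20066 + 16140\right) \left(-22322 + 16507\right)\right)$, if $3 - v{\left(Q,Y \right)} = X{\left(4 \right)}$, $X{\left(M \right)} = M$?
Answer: $870230013696$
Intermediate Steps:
$v{\left(Q,Y \right)} = -1$ ($v{\left(Q,Y \right)} = 3 - 4 = -1$)
$\left(v{\left(-93,-154 \right)} + 38125\right) \left(-3386 + \left(-20066 + 16140\right) \left(-22322 + 16507\right)\right) = \left(-1 + 38125\right) \left(-3386 + \left(-20066 + 16140\right) \left(-22322 + 16507\right)\right) = 38124 \left(-3386 - -22829690\right) = 38124 \left(-3386 + 22829690\right) = 38124 \cdot 22826304 = 870230013696$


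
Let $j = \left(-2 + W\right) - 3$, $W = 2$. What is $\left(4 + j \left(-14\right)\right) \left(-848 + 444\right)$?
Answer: $-18584$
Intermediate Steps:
$j = -3$ ($j = \left(-2 + 2\right) - 3 = 0 - 3 = -3$)
$\left(4 + j \left(-14\right)\right) \left(-848 + 444\right) = \left(4 - -42\right) \left(-848 + 444\right) = \left(4 + 42\right) \left(-404\right) = 46 \left(-404\right) = -18584$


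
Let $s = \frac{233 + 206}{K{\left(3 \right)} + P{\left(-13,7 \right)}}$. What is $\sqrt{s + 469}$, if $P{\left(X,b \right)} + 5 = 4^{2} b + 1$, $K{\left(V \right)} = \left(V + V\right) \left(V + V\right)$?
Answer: $\frac{5 \sqrt{2719}}{12} \approx 21.727$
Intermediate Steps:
$K{\left(V \right)} = 4 V^{2}$ ($K{\left(V \right)} = 2 V 2 V = 4 V^{2}$)
$P{\left(X,b \right)} = -4 + 16 b$ ($P{\left(X,b \right)} = -5 + \left(4^{2} b + 1\right) = -5 + \left(16 b + 1\right) = -5 + \left(1 + 16 b\right) = -4 + 16 b$)
$s = \frac{439}{144}$ ($s = \frac{233 + 206}{4 \cdot 3^{2} + \left(-4 + 16 \cdot 7\right)} = \frac{439}{4 \cdot 9 + \left(-4 + 112\right)} = \frac{439}{36 + 108} = \frac{439}{144} \approx 3.0486$)
$\sqrt{s + 469} = \sqrt{\frac{439}{144} + 469} = \sqrt{\frac{67975}{144}} = \frac{5 \sqrt{2719}}{12}$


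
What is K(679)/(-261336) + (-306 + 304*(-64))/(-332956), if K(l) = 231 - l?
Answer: 332105395/5438336826 ≈ 0.061067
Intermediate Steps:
K(679)/(-261336) + (-306 + 304*(-64))/(-332956) = (231 - 1*679)/(-261336) + (-306 + 304*(-64))/(-332956) = (231 - 679)*(-1/261336) + (-306 - 19456)*(-1/332956) = -448*(-1/261336) - 19762*(-1/332956) = 56/32667 + 9881/166478 = 332105395/5438336826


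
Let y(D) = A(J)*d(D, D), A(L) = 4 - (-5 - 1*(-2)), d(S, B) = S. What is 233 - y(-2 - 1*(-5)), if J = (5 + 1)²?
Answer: 212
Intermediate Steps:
J = 36 (J = 6² = 36)
A(L) = 7 (A(L) = 4 - (-5 + 2) = 4 - 1*(-3) = 4 + 3 = 7)
y(D) = 7*D
233 - y(-2 - 1*(-5)) = 233 - 7*(-2 - 1*(-5)) = 233 - 7*(-2 + 5) = 233 - 7*3 = 233 - 1*21 = 233 - 21 = 212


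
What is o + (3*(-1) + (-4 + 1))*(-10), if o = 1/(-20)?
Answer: 1199/20 ≈ 59.950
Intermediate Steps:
o = -1/20 ≈ -0.050000
o + (3*(-1) + (-4 + 1))*(-10) = -1/20 + (3*(-1) + (-4 + 1))*(-10) = -1/20 + (-3 - 3)*(-10) = -1/20 - 6*(-10) = -1/20 + 60 = 1199/20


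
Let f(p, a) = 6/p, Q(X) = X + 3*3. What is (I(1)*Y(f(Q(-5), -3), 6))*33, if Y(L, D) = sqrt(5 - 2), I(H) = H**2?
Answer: 33*sqrt(3) ≈ 57.158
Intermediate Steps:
Q(X) = 9 + X (Q(X) = X + 9 = 9 + X)
Y(L, D) = sqrt(3)
(I(1)*Y(f(Q(-5), -3), 6))*33 = (1**2*sqrt(3))*33 = (1*sqrt(3))*33 = sqrt(3)*33 = 33*sqrt(3)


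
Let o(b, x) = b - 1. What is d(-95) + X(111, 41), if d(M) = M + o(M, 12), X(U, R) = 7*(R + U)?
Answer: 873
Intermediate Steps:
o(b, x) = -1 + b
X(U, R) = 7*R + 7*U
d(M) = -1 + 2*M (d(M) = M + (-1 + M) = -1 + 2*M)
d(-95) + X(111, 41) = (-1 + 2*(-95)) + (7*41 + 7*111) = (-1 - 190) + (287 + 777) = -191 + 1064 = 873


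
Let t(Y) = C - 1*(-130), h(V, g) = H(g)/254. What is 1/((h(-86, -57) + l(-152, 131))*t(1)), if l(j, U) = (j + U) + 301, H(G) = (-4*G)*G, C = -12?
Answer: 127/3429316 ≈ 3.7034e-5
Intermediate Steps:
H(G) = -4*G²
h(V, g) = -2*g²/127 (h(V, g) = -4*g²/254 = -4*g²*(1/254) = -2*g²/127)
t(Y) = 118 (t(Y) = -12 - 1*(-130) = -12 + 130 = 118)
l(j, U) = 301 + U + j (l(j, U) = (U + j) + 301 = 301 + U + j)
1/((h(-86, -57) + l(-152, 131))*t(1)) = 1/((-2/127*(-57)² + (301 + 131 - 152))*118) = (1/118)/(-2/127*3249 + 280) = (1/118)/(-6498/127 + 280) = (1/118)/(29062/127) = (127/29062)*(1/118) = 127/3429316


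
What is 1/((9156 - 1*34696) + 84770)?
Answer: 1/59230 ≈ 1.6883e-5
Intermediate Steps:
1/((9156 - 1*34696) + 84770) = 1/((9156 - 34696) + 84770) = 1/(-25540 + 84770) = 1/59230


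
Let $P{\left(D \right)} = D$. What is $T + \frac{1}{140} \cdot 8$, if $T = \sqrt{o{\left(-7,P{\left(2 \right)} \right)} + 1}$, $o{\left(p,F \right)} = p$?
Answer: $\frac{2}{35} + i \sqrt{6} \approx 0.057143 + 2.4495 i$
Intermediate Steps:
$T = i \sqrt{6}$ ($T = \sqrt{-7 + 1} = \sqrt{-6} = i \sqrt{6} \approx 2.4495 i$)
$T + \frac{1}{140} \cdot 8 = i \sqrt{6} + \frac{1}{140} \cdot 8 = i \sqrt{6} + \frac{2}{35} = \frac{2}{35} + i \sqrt{6}$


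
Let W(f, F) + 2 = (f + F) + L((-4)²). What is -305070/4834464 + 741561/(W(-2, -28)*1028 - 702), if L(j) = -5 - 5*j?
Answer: -100609908799/16246216272 ≈ -6.1928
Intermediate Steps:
W(f, F) = -87 + F + f (W(f, F) = -2 + ((f + F) + (-5 - 5*(-4)²)) = -2 + ((F + f) + (-5 - 5*16)) = -2 + ((F + f) + (-5 - 80)) = -2 + ((F + f) - 85) = -2 + (-85 + F + f) = -87 + F + f)
-305070/4834464 + 741561/(W(-2, -28)*1028 - 702) = -305070/4834464 + 741561/((-87 - 28 - 2)*1028 - 702) = -305070*1/4834464 + 741561/(-117*1028 - 702) = -50845/805744 + 741561/(-120276 - 702) = -50845/805744 + 741561/(-120978) = -50845/805744 + 741561*(-1/120978) = -50845/805744 - 247187/40326 = -100609908799/16246216272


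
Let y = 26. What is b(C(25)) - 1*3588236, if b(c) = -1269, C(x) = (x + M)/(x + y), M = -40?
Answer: -3589505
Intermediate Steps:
C(x) = (-40 + x)/(26 + x) (C(x) = (x - 40)/(x + 26) = (-40 + x)/(26 + x))
b(C(25)) - 1*3588236 = -1269 - 1*3588236 = -1269 - 3588236 = -3589505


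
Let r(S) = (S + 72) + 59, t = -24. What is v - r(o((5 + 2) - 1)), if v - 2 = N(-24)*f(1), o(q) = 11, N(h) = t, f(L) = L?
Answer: -164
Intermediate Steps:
N(h) = -24
r(S) = 131 + S (r(S) = (72 + S) + 59 = 131 + S)
v = -22 (v = 2 - 24*1 = 2 - 24 = -22)
v - r(o((5 + 2) - 1)) = -22 - (131 + 11) = -22 - 1*142 = -22 - 142 = -164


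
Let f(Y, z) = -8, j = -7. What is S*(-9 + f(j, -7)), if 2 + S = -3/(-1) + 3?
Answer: -68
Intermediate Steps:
S = 4 (S = -2 + (-3/(-1) + 3) = -2 + (-3*(-1) + 3) = -2 + (3 + 3) = -2 + 6 = 4)
S*(-9 + f(j, -7)) = 4*(-9 - 8) = 4*(-17) = -68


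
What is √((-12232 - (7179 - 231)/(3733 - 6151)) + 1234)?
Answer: 2*I*√446426877/403 ≈ 104.86*I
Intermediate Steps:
√((-12232 - (7179 - 231)/(3733 - 6151)) + 1234) = √((-12232 - 6948/(-2418)) + 1234) = √((-12232 - 6948*(-1)/2418) + 1234) = √((-12232 - 1*(-1158/403)) + 1234) = √((-12232 + 1158/403) + 1234) = √(-4928338/403 + 1234) = √(-4431036/403) = 2*I*√446426877/403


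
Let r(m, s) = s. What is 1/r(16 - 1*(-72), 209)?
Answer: 1/209 ≈ 0.0047847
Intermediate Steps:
1/r(16 - 1*(-72), 209) = 1/209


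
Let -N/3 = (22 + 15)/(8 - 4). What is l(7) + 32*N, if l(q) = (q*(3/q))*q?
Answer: -867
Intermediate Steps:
l(q) = 3*q
N = -111/4 (N = -3*(22 + 15)/(8 - 4) = -111/4 ≈ -27.750)
l(7) + 32*N = 3*7 + 32*(-111/4) = 21 - 888 = -867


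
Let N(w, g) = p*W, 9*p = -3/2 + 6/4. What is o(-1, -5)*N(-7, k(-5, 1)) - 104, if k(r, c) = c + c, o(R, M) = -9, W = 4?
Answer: -104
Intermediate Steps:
p = 0 (p = (-3/2 + 6/4)/9 = (-3*1/2 + 6*(1/4))/9 = (-3/2 + 3/2)/9 = (1/9)*0 = 0)
k(r, c) = 2*c
N(w, g) = 0 (N(w, g) = 0*4 = 0)
o(-1, -5)*N(-7, k(-5, 1)) - 104 = -9*0 - 104 = 0 - 104 = -104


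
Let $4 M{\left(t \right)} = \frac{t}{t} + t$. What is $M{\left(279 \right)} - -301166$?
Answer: $301236$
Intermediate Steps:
$M{\left(t \right)} = \frac{1}{4} + \frac{t}{4}$ ($M{\left(t \right)} = \frac{\frac{t}{t} + t}{4} = \frac{1 + t}{4} = \frac{1}{4} + \frac{t}{4}$)
$M{\left(279 \right)} - -301166 = \left(\frac{1}{4} + \frac{1}{4} \cdot 279\right) - -301166 = \left(\frac{1}{4} + \frac{279}{4}\right) + 301166 = 70 + 301166 = 301236$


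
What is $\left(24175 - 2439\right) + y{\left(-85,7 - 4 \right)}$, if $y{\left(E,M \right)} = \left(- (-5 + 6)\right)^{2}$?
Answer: $21737$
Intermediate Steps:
$y{\left(E,M \right)} = 1$ ($y{\left(E,M \right)} = \left(\left(-1\right) 1\right)^{2} = \left(-1\right)^{2} = 1$)
$\left(24175 - 2439\right) + y{\left(-85,7 - 4 \right)} = \left(24175 - 2439\right) + 1 = 21736 + 1 = 21737$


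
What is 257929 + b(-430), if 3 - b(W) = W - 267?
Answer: 258629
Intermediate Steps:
b(W) = 270 - W (b(W) = 3 - (W - 267) = 3 - (-267 + W) = 3 + (267 - W) = 270 - W)
257929 + b(-430) = 257929 + (270 - 1*(-430)) = 257929 + (270 + 430) = 257929 + 700 = 258629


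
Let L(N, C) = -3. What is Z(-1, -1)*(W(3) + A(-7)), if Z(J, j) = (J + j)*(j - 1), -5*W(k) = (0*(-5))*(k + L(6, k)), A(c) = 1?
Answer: 4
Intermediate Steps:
W(k) = 0 (W(k) = -0*(-5)*(k - 3)/5 = -0*(-3 + k) = -1/5*0 = 0)
Z(J, j) = (-1 + j)*(J + j) (Z(J, j) = (J + j)*(-1 + j) = (-1 + j)*(J + j))
Z(-1, -1)*(W(3) + A(-7)) = ((-1)**2 - 1*(-1) - 1*(-1) - 1*(-1))*(0 + 1) = (1 + 1 + 1 + 1)*1 = 4*1 = 4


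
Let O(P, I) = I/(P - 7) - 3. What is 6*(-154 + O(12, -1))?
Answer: -4716/5 ≈ -943.20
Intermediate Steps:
O(P, I) = -3 + I/(-7 + P) (O(P, I) = I/(-7 + P) - 3 = -3 + I/(-7 + P))
6*(-154 + O(12, -1)) = 6*(-154 + (21 - 1 - 3*12)/(-7 + 12)) = 6*(-154 + (21 - 1 - 36)/5) = 6*(-154 + (⅕)*(-16)) = 6*(-154 - 16/5) = 6*(-786/5) = -4716/5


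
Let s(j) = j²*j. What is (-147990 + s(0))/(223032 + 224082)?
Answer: -24665/74519 ≈ -0.33099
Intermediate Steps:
s(j) = j³
(-147990 + s(0))/(223032 + 224082) = (-147990 + 0³)/(223032 + 224082) = (-147990 + 0)/447114 = -147990*1/447114 = -24665/74519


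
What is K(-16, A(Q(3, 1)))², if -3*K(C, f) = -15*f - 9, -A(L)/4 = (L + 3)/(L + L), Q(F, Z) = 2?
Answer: 484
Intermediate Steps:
A(L) = -2*(3 + L)/L (A(L) = -4*(L + 3)/(L + L) = -4*(3 + L)/(2*L) = -4*(3 + L)*1/(2*L) = -2*(3 + L)/L)
K(C, f) = 3 + 5*f (K(C, f) = -(-15*f - 9)/3 = -(-9 - 15*f)/3 = 3 + 5*f)
K(-16, A(Q(3, 1)))² = (3 + 5*(-2 - 6/2))² = (3 + 5*(-2 - 6*½))² = (3 + 5*(-2 - 3))² = (3 + 5*(-5))² = (3 - 25)² = (-22)² = 484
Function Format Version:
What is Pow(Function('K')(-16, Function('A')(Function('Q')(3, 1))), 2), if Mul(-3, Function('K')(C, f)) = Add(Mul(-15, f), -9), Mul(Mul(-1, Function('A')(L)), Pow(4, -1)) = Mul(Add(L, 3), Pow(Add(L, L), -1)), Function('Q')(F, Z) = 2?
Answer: 484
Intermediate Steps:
Function('A')(L) = Mul(-2, Pow(L, -1), Add(3, L)) (Function('A')(L) = Mul(-4, Mul(Add(L, 3), Pow(Add(L, L), -1))) = Mul(-4, Mul(Add(3, L), Pow(Mul(2, L), -1))) = Mul(-4, Mul(Add(3, L), Mul(Rational(1, 2), Pow(L, -1)))) = Mul(-4, Mul(Rational(1, 2), Pow(L, -1), Add(3, L))) = Mul(-2, Pow(L, -1), Add(3, L)))
Function('K')(C, f) = Add(3, Mul(5, f)) (Function('K')(C, f) = Mul(Rational(-1, 3), Add(Mul(-15, f), -9)) = Mul(Rational(-1, 3), Add(-9, Mul(-15, f))) = Add(3, Mul(5, f)))
Pow(Function('K')(-16, Function('A')(Function('Q')(3, 1))), 2) = Pow(Add(3, Mul(5, Add(-2, Mul(-6, Pow(2, -1))))), 2) = Pow(Add(3, Mul(5, Add(-2, Mul(-6, Rational(1, 2))))), 2) = Pow(Add(3, Mul(5, Add(-2, -3))), 2) = Pow(Add(3, Mul(5, -5)), 2) = Pow(Add(3, -25), 2) = Pow(-22, 2) = 484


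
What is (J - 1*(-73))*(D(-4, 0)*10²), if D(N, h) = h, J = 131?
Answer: 0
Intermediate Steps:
(J - 1*(-73))*(D(-4, 0)*10²) = (131 - 1*(-73))*(0*10²) = (131 + 73)*(0*100) = 204*0 = 0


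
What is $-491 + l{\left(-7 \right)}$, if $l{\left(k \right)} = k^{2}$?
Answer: $-442$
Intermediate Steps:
$-491 + l{\left(-7 \right)} = -491 + \left(-7\right)^{2} = -491 + 49 = -442$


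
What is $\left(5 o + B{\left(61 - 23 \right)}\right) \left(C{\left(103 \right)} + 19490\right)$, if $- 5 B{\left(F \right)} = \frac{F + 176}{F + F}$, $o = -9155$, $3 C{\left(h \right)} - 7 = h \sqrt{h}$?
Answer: $- \frac{169531781763}{190} - \frac{298609257 \sqrt{103}}{190} \approx -9.0822 \cdot 10^{8}$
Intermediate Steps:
$C{\left(h \right)} = \frac{7}{3} + \frac{h^{\frac{3}{2}}}{3}$ ($C{\left(h \right)} = \frac{7}{3} + \frac{h \sqrt{h}}{3} = \frac{7}{3} + \frac{h^{\frac{3}{2}}}{3}$)
$B{\left(F \right)} = - \frac{176 + F}{10 F}$ ($B{\left(F \right)} = - \frac{\left(F + 176\right) \frac{1}{F + F}}{5} = - \frac{\left(176 + F\right) \frac{1}{2 F}}{5} = - \frac{\frac{1}{2} \frac{1}{F} \left(176 + F\right)}{5} = - \frac{176 + F}{10 F}$)
$\left(5 o + B{\left(61 - 23 \right)}\right) \left(C{\left(103 \right)} + 19490\right) = \left(5 \left(-9155\right) + \frac{-176 - \left(61 - 23\right)}{10 \left(61 - 23\right)}\right) \left(\left(\frac{7}{3} + \frac{103^{\frac{3}{2}}}{3}\right) + 19490\right) = \left(-45775 + \frac{-176 - 38}{10 \cdot 38}\right) \left(\left(\frac{7}{3} + \frac{103 \sqrt{103}}{3}\right) + 19490\right) = \left(-45775 + \frac{1}{10} \cdot \frac{1}{38} \left(-176 - 38\right)\right) \left(\left(\frac{7}{3} + \frac{103 \sqrt{103}}{3}\right) + 19490\right) = \left(-45775 + \frac{1}{10} \cdot \frac{1}{38} \left(-214\right)\right) \left(\frac{58477}{3} + \frac{103 \sqrt{103}}{3}\right) = \left(-45775 - \frac{107}{190}\right) \left(\frac{58477}{3} + \frac{103 \sqrt{103}}{3}\right) = - \frac{8697357 \left(\frac{58477}{3} + \frac{103 \sqrt{103}}{3}\right)}{190} = - \frac{169531781763}{190} - \frac{298609257 \sqrt{103}}{190}$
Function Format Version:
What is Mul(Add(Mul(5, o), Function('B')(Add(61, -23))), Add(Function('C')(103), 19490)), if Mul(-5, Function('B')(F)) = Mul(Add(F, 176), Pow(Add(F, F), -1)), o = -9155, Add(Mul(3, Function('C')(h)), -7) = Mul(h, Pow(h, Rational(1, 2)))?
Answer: Add(Rational(-169531781763, 190), Mul(Rational(-298609257, 190), Pow(103, Rational(1, 2)))) ≈ -9.0822e+8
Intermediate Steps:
Function('C')(h) = Add(Rational(7, 3), Mul(Rational(1, 3), Pow(h, Rational(3, 2)))) (Function('C')(h) = Add(Rational(7, 3), Mul(Rational(1, 3), Mul(h, Pow(h, Rational(1, 2))))) = Add(Rational(7, 3), Mul(Rational(1, 3), Pow(h, Rational(3, 2)))))
Function('B')(F) = Mul(Rational(-1, 10), Pow(F, -1), Add(176, F)) (Function('B')(F) = Mul(Rational(-1, 5), Mul(Add(F, 176), Pow(Add(F, F), -1))) = Mul(Rational(-1, 5), Mul(Add(176, F), Pow(Mul(2, F), -1))) = Mul(Rational(-1, 5), Mul(Add(176, F), Mul(Rational(1, 2), Pow(F, -1)))) = Mul(Rational(-1, 5), Mul(Rational(1, 2), Pow(F, -1), Add(176, F))) = Mul(Rational(-1, 10), Pow(F, -1), Add(176, F)))
Mul(Add(Mul(5, o), Function('B')(Add(61, -23))), Add(Function('C')(103), 19490)) = Mul(Add(Mul(5, -9155), Mul(Rational(1, 10), Pow(Add(61, -23), -1), Add(-176, Mul(-1, Add(61, -23))))), Add(Add(Rational(7, 3), Mul(Rational(1, 3), Pow(103, Rational(3, 2)))), 19490)) = Mul(Add(-45775, Mul(Rational(1, 10), Pow(38, -1), Add(-176, Mul(-1, 38)))), Add(Add(Rational(7, 3), Mul(Rational(1, 3), Mul(103, Pow(103, Rational(1, 2))))), 19490)) = Mul(Add(-45775, Mul(Rational(1, 10), Rational(1, 38), Add(-176, -38))), Add(Add(Rational(7, 3), Mul(Rational(103, 3), Pow(103, Rational(1, 2)))), 19490)) = Mul(Add(-45775, Mul(Rational(1, 10), Rational(1, 38), -214)), Add(Rational(58477, 3), Mul(Rational(103, 3), Pow(103, Rational(1, 2))))) = Mul(Add(-45775, Rational(-107, 190)), Add(Rational(58477, 3), Mul(Rational(103, 3), Pow(103, Rational(1, 2))))) = Mul(Rational(-8697357, 190), Add(Rational(58477, 3), Mul(Rational(103, 3), Pow(103, Rational(1, 2))))) = Add(Rational(-169531781763, 190), Mul(Rational(-298609257, 190), Pow(103, Rational(1, 2))))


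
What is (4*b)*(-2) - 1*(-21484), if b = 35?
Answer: 21204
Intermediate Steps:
(4*b)*(-2) - 1*(-21484) = (4*35)*(-2) - 1*(-21484) = 140*(-2) + 21484 = -280 + 21484 = 21204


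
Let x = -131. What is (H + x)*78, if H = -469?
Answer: -46800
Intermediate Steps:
(H + x)*78 = (-469 - 131)*78 = -600*78 = -46800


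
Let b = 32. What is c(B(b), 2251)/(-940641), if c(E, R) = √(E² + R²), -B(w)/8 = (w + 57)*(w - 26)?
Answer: -√23316985/940641 ≈ -0.0051335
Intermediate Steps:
B(w) = -8*(-26 + w)*(57 + w) (B(w) = -8*(w + 57)*(w - 26) = -8*(57 + w)*(-26 + w) = -8*(-26 + w)*(57 + w))
c(B(b), 2251)/(-940641) = √((11856 - 248*32 - 8*32²)² + 2251²)/(-940641) = √((11856 - 7936 - 8*1024)² + 5067001)*(-1/940641) = √((11856 - 7936 - 8192)² + 5067001)*(-1/940641) = √((-4272)² + 5067001)*(-1/940641) = √(18249984 + 5067001)*(-1/940641) = √23316985*(-1/940641) = -√23316985/940641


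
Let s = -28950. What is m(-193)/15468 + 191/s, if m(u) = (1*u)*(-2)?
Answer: 114171/6219425 ≈ 0.018357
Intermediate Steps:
m(u) = -2*u (m(u) = u*(-2) = -2*u)
m(-193)/15468 + 191/s = -2*(-193)/15468 + 191/(-28950) = 386*(1/15468) + 191*(-1/28950) = 193/7734 - 191/28950 = 114171/6219425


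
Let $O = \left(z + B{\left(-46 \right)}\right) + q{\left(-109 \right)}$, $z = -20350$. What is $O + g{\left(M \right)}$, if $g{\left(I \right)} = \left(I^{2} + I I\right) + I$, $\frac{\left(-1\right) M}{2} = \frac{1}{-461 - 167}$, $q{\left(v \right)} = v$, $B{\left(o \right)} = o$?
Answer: $- \frac{505427666}{24649} \approx -20505.0$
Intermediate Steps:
$M = \frac{1}{314}$ ($M = - \frac{2}{-461 - 167} = - \frac{2}{-628} = \left(-2\right) \left(- \frac{1}{628}\right) = \frac{1}{314} \approx 0.0031847$)
$g{\left(I \right)} = I + 2 I^{2}$ ($g{\left(I \right)} = \left(I^{2} + I^{2}\right) + I = 2 I^{2} + I = I + 2 I^{2}$)
$O = -20505$ ($O = \left(-20350 - 46\right) - 109 = -20396 - 109 = -20505$)
$O + g{\left(M \right)} = -20505 + \frac{1 + 2 \cdot \frac{1}{314}}{314} = -20505 + \frac{1 + \frac{1}{157}}{314} = -20505 + \frac{1}{314} \cdot \frac{158}{157} = -20505 + \frac{79}{24649} = - \frac{505427666}{24649}$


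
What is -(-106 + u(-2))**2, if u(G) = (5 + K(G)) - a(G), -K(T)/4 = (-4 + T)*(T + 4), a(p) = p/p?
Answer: -2916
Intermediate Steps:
a(p) = 1
K(T) = -4*(-4 + T)*(4 + T) (K(T) = -4*(-4 + T)*(T + 4) = -4*(-4 + T)*(4 + T))
u(G) = 68 - 4*G**2 (u(G) = (5 + (64 - 4*G**2)) - 1*1 = (69 - 4*G**2) - 1 = 68 - 4*G**2)
-(-106 + u(-2))**2 = -(-106 + (68 - 4*(-2)**2))**2 = -(-106 + (68 - 4*4))**2 = -(-106 + (68 - 16))**2 = -(-106 + 52)**2 = -1*(-54)**2 = -1*2916 = -2916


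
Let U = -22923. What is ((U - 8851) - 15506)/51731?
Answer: -47280/51731 ≈ -0.91396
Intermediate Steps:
((U - 8851) - 15506)/51731 = ((-22923 - 8851) - 15506)/51731 = (-31774 - 15506)*(1/51731) = -47280*1/51731 = -47280/51731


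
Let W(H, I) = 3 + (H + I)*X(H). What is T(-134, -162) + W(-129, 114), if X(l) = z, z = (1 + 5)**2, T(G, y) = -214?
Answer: -751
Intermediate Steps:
z = 36 (z = 6**2 = 36)
X(l) = 36
W(H, I) = 3 + 36*H + 36*I (W(H, I) = 3 + (H + I)*36 = 3 + (36*H + 36*I) = 3 + 36*H + 36*I)
T(-134, -162) + W(-129, 114) = -214 + (3 + 36*(-129) + 36*114) = -214 + (3 - 4644 + 4104) = -214 - 537 = -751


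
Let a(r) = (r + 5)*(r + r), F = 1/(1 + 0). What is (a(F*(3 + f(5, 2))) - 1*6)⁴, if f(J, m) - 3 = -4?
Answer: 234256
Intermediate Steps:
F = 1 (F = 1/1 = 1)
f(J, m) = -1 (f(J, m) = 3 - 4 = -1)
a(r) = 2*r*(5 + r) (a(r) = (5 + r)*(2*r) = 2*r*(5 + r))
(a(F*(3 + f(5, 2))) - 1*6)⁴ = (2*(1*(3 - 1))*(5 + 1*(3 - 1)) - 1*6)⁴ = (2*(1*2)*(5 + 1*2) - 6)⁴ = (2*2*(5 + 2) - 6)⁴ = (2*2*7 - 6)⁴ = (28 - 6)⁴ = 22⁴ = 234256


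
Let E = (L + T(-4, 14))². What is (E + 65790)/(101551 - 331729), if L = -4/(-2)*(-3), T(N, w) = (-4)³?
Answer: -35345/115089 ≈ -0.30711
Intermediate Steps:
T(N, w) = -64
L = -6 (L = -4*(-½)*(-3) = 2*(-3) = -6)
E = 4900 (E = (-6 - 64)² = (-70)² = 4900)
(E + 65790)/(101551 - 331729) = (4900 + 65790)/(101551 - 331729) = 70690/(-230178) = 70690*(-1/230178) = -35345/115089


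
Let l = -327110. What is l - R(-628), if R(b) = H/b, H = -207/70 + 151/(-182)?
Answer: -93468413123/285740 ≈ -3.2711e+5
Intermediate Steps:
H = -1723/455 (H = -207*1/70 + 151*(-1/182) = -207/70 - 151/182 = -1723/455 ≈ -3.7868)
R(b) = -1723/(455*b)
l - R(-628) = -327110 - (-1723)/(455*(-628)) = -327110 - (-1723)*(-1)/(455*628) = -327110 - 1*1723/285740 = -327110 - 1723/285740 = -93468413123/285740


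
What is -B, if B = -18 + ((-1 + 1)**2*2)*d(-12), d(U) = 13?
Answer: 18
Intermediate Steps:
B = -18 (B = -18 + ((-1 + 1)**2*2)*13 = -18 + (0**2*2)*13 = -18 + (0*2)*13 = -18 + 0*13 = -18 + 0 = -18)
-B = -1*(-18) = 18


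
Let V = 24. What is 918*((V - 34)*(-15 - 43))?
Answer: 532440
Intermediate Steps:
918*((V - 34)*(-15 - 43)) = 918*((24 - 34)*(-15 - 43)) = 918*(-10*(-58)) = 918*580 = 532440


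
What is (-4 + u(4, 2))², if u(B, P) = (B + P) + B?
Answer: 36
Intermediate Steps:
u(B, P) = P + 2*B
(-4 + u(4, 2))² = (-4 + (2 + 2*4))² = (-4 + (2 + 8))² = (-4 + 10)² = 6² = 36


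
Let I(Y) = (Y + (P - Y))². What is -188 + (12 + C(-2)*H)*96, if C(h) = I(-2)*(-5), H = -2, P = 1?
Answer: 1924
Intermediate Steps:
I(Y) = 1 (I(Y) = (Y + (1 - Y))² = 1² = 1)
C(h) = -5 (C(h) = 1*(-5) = -5)
-188 + (12 + C(-2)*H)*96 = -188 + (12 - 5*(-2))*96 = -188 + (12 + 10)*96 = -188 + 22*96 = -188 + 2112 = 1924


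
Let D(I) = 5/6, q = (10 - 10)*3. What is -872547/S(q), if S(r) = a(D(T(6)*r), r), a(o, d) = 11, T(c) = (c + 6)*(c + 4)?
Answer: -872547/11 ≈ -79323.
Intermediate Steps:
T(c) = (4 + c)*(6 + c) (T(c) = (6 + c)*(4 + c) = (4 + c)*(6 + c))
q = 0 (q = 0*3 = 0)
D(I) = ⅚ (D(I) = 5*(⅙) = ⅚)
S(r) = 11
-872547/S(q) = -872547/11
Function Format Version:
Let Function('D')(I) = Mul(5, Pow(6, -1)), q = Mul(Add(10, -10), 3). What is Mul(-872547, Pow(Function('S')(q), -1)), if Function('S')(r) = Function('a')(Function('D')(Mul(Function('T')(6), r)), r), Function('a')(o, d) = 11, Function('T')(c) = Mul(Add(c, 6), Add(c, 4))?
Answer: Rational(-872547, 11) ≈ -79323.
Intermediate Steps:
Function('T')(c) = Mul(Add(4, c), Add(6, c)) (Function('T')(c) = Mul(Add(6, c), Add(4, c)) = Mul(Add(4, c), Add(6, c)))
q = 0 (q = Mul(0, 3) = 0)
Function('D')(I) = Rational(5, 6) (Function('D')(I) = Mul(5, Rational(1, 6)) = Rational(5, 6))
Function('S')(r) = 11
Mul(-872547, Pow(Function('S')(q), -1)) = Mul(-872547, Pow(11, -1)) = Mul(-872547, Rational(1, 11)) = Rational(-872547, 11)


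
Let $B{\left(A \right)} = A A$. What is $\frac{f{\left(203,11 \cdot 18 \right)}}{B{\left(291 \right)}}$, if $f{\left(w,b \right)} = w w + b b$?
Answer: $\frac{829}{873} \approx 0.9496$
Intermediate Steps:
$B{\left(A \right)} = A^{2}$
$f{\left(w,b \right)} = b^{2} + w^{2}$ ($f{\left(w,b \right)} = w^{2} + b^{2} = b^{2} + w^{2}$)
$\frac{f{\left(203,11 \cdot 18 \right)}}{B{\left(291 \right)}} = \frac{\left(11 \cdot 18\right)^{2} + 203^{2}}{291^{2}} = \frac{198^{2} + 41209}{84681} = \left(39204 + 41209\right) \frac{1}{84681} = 80413 \cdot \frac{1}{84681} = \frac{829}{873}$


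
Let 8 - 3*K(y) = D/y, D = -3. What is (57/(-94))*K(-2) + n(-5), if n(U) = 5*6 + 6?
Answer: 6521/188 ≈ 34.686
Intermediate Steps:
n(U) = 36 (n(U) = 30 + 6 = 36)
K(y) = 8/3 + 1/y (K(y) = 8/3 - (-1)/y = 8/3 + 1/y)
(57/(-94))*K(-2) + n(-5) = (57/(-94))*(8/3 + 1/(-2)) + 36 = (57*(-1/94))*(8/3 - ½) + 36 = -57/94*13/6 + 36 = -247/188 + 36 = 6521/188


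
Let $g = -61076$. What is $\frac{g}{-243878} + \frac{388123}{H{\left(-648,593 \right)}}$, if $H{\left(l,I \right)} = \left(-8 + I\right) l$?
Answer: $- \frac{35750985457}{46224636120} \approx -0.77342$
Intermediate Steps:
$H{\left(l,I \right)} = l \left(-8 + I\right)$
$\frac{g}{-243878} + \frac{388123}{H{\left(-648,593 \right)}} = - \frac{61076}{-243878} + \frac{388123}{\left(-648\right) \left(-8 + 593\right)} = \left(-61076\right) \left(- \frac{1}{243878}\right) + \frac{388123}{\left(-648\right) 585} = \frac{30538}{121939} + \frac{388123}{-379080} = \frac{30538}{121939} + 388123 \left(- \frac{1}{379080}\right) = \frac{30538}{121939} - \frac{388123}{379080} = - \frac{35750985457}{46224636120}$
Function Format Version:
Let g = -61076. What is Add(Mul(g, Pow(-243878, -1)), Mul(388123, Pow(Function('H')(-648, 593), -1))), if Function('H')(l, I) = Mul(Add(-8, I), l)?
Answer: Rational(-35750985457, 46224636120) ≈ -0.77342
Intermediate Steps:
Function('H')(l, I) = Mul(l, Add(-8, I))
Add(Mul(g, Pow(-243878, -1)), Mul(388123, Pow(Function('H')(-648, 593), -1))) = Add(Mul(-61076, Pow(-243878, -1)), Mul(388123, Pow(Mul(-648, Add(-8, 593)), -1))) = Add(Mul(-61076, Rational(-1, 243878)), Mul(388123, Pow(Mul(-648, 585), -1))) = Add(Rational(30538, 121939), Mul(388123, Pow(-379080, -1))) = Add(Rational(30538, 121939), Mul(388123, Rational(-1, 379080))) = Add(Rational(30538, 121939), Rational(-388123, 379080)) = Rational(-35750985457, 46224636120)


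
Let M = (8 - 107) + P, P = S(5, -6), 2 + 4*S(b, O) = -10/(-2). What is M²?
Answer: 154449/16 ≈ 9653.1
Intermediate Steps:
S(b, O) = ¾ (S(b, O) = -½ + (-10/(-2))/4 = -½ + (-10*(-½))/4 = -½ + (¼)*5 = -½ + 5/4 = ¾)
P = ¾ ≈ 0.75000
M = -393/4 (M = (8 - 107) + ¾ = -99 + ¾ = -393/4 ≈ -98.250)
M² = (-393/4)² = 154449/16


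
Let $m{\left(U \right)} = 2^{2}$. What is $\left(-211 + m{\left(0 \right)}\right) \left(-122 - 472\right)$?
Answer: $122958$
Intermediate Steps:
$m{\left(U \right)} = 4$
$\left(-211 + m{\left(0 \right)}\right) \left(-122 - 472\right) = \left(-211 + 4\right) \left(-122 - 472\right) = \left(-207\right) \left(-594\right) = 122958$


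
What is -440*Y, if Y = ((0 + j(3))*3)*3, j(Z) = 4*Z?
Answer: -47520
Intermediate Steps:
Y = 108 (Y = ((0 + 4*3)*3)*3 = ((0 + 12)*3)*3 = (12*3)*3 = 36*3 = 108)
-440*Y = -440*108 = -47520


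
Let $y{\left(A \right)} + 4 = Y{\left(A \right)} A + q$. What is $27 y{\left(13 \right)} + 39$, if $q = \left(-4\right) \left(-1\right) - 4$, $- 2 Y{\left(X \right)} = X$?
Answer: $- \frac{4701}{2} \approx -2350.5$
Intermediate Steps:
$Y{\left(X \right)} = - \frac{X}{2}$
$q = 0$ ($q = 4 - 4 = 0$)
$y{\left(A \right)} = -4 - \frac{A^{2}}{2}$ ($y{\left(A \right)} = -4 + \left(- \frac{A}{2} A + 0\right) = -4 + \left(- \frac{A^{2}}{2} + 0\right) = -4 - \frac{A^{2}}{2}$)
$27 y{\left(13 \right)} + 39 = 27 \left(-4 - \frac{13^{2}}{2}\right) + 39 = 27 \left(-4 - \frac{169}{2}\right) + 39 = 27 \left(- \frac{177}{2}\right) + 39 = - \frac{4779}{2} + 39 = - \frac{4701}{2}$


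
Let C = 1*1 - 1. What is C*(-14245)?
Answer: 0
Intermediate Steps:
C = 0 (C = 1 - 1 = 0)
C*(-14245) = 0*(-14245) = 0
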